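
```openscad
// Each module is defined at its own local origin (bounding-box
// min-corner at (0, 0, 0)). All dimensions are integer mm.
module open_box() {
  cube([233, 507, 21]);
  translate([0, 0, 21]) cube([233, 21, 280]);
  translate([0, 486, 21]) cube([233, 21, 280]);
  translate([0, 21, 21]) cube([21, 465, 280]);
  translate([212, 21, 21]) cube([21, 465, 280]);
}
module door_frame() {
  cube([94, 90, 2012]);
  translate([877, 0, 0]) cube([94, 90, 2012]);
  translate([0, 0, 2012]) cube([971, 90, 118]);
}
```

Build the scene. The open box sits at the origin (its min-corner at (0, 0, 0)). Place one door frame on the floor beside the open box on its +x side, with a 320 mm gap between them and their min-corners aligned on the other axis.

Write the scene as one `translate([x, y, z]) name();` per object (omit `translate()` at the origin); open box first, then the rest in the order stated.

open_box();
translate([553, 0, 0]) door_frame();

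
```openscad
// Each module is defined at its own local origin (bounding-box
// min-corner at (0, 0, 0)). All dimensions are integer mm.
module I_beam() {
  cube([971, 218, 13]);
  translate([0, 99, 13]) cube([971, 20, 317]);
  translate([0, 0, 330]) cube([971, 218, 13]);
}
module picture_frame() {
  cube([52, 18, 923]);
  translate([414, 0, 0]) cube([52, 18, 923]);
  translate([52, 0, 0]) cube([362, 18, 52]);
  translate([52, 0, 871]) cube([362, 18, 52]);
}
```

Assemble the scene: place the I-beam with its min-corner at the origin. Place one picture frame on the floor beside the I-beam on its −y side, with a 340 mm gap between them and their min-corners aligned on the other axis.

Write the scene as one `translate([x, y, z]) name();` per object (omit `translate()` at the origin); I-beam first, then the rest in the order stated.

I_beam();
translate([0, -358, 0]) picture_frame();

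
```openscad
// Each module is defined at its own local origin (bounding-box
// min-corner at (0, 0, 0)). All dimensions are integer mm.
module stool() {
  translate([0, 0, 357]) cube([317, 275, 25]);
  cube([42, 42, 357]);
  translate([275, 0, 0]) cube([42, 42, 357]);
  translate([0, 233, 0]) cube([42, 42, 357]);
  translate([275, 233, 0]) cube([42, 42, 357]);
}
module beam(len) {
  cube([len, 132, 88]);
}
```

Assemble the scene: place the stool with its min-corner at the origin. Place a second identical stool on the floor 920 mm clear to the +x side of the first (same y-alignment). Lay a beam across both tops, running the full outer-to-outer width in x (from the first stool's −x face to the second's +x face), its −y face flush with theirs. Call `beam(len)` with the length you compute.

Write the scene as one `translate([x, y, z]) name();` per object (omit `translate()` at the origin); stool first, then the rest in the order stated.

stool();
translate([1237, 0, 0]) stool();
translate([0, 0, 382]) beam(1554);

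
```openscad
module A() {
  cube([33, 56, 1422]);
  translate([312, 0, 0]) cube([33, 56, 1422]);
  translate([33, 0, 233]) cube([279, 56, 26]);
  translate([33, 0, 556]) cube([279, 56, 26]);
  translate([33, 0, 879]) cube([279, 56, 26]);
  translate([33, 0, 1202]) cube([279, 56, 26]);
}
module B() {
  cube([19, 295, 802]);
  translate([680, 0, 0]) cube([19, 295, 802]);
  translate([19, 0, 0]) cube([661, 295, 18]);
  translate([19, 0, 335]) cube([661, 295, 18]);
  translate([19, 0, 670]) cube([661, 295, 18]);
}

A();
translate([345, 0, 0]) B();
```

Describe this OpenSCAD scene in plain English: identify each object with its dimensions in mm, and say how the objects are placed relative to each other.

A is a straight ladder. Two 33×56 mm vertical rails, 1422 mm tall, stand 345 mm apart (outside-to-outside) with their front faces coplanar on the −y side. 4 rungs, each 56 mm deep and 26 mm tall, span between the inner faces of the rails, front faces flush with the rails. The lowest rung's underside is at z = 233 mm and rungs are spaced 323 mm apart (underside to underside).

B is an open bookshelf. Two side panels, each 19 mm thick, 295 mm deep and 802 mm tall, stand 699 mm apart (outside-to-outside). Between them sit 3 shelves, each 18 mm thick and 295 mm deep, spanning the full gap between the sides. The bottom shelf rests on the floor (its underside at z = 0) and the clear gap between one shelf's top and the next shelf's underside is 317 mm.

The bookshelf is against the ladder's +x side, with their −y faces flush.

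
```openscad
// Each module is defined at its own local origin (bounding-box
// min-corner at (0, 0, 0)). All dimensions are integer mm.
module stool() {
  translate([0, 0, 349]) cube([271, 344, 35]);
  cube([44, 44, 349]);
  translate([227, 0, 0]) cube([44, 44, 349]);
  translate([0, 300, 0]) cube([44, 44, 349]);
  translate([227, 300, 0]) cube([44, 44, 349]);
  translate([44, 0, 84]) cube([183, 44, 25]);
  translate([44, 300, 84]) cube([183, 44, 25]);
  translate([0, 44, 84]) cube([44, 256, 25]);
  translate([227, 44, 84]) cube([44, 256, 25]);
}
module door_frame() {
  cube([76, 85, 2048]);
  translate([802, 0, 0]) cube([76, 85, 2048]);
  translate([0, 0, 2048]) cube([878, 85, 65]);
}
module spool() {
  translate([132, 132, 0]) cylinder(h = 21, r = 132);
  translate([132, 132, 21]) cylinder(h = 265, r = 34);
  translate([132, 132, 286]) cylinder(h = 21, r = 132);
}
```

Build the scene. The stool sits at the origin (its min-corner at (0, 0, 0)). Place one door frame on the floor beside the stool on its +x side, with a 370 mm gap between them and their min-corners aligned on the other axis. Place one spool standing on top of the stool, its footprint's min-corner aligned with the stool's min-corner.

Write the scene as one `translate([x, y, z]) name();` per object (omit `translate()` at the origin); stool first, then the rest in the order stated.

stool();
translate([641, 0, 0]) door_frame();
translate([0, 0, 384]) spool();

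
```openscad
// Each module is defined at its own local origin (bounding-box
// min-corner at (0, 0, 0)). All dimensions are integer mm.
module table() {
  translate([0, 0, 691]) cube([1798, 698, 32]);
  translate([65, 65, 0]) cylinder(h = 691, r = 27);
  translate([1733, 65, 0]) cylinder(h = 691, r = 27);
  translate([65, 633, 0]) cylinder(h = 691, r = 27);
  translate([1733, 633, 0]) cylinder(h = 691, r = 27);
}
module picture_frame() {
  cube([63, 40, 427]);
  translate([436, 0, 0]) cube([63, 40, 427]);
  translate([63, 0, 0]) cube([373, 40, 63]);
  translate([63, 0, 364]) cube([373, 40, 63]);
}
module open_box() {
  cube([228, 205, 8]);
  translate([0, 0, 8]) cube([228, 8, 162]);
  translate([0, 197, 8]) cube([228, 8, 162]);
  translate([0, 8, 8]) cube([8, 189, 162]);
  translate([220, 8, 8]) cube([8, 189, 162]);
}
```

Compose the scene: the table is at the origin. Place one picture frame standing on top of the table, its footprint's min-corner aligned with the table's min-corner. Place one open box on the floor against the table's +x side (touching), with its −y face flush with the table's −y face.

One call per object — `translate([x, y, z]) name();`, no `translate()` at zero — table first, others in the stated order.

table();
translate([0, 0, 723]) picture_frame();
translate([1798, 0, 0]) open_box();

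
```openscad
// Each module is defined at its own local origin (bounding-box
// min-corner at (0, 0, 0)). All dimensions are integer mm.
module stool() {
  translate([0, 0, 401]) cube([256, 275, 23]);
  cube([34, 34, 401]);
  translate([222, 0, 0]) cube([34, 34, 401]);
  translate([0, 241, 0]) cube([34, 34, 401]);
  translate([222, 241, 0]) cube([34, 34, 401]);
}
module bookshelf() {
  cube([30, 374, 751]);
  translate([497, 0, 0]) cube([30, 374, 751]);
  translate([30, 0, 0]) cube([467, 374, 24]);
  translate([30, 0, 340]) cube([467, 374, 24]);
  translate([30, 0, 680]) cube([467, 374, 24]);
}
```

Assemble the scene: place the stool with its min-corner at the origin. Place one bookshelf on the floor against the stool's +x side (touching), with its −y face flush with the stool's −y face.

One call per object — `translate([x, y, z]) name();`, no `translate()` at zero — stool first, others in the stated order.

stool();
translate([256, 0, 0]) bookshelf();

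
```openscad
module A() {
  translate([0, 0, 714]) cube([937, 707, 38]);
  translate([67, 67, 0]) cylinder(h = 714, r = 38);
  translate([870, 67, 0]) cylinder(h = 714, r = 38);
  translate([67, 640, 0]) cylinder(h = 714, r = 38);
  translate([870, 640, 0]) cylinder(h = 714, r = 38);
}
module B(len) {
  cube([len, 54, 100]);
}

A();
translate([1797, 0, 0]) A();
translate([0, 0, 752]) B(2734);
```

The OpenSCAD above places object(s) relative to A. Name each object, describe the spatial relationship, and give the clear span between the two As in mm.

A is a table. B is a beam. A beam spans the tops of two tables. The clear span between the two tables is 860 mm.

Second table starts at x = 1797; first ends at x = 937; clear span = 1797 − 937 = 860 mm.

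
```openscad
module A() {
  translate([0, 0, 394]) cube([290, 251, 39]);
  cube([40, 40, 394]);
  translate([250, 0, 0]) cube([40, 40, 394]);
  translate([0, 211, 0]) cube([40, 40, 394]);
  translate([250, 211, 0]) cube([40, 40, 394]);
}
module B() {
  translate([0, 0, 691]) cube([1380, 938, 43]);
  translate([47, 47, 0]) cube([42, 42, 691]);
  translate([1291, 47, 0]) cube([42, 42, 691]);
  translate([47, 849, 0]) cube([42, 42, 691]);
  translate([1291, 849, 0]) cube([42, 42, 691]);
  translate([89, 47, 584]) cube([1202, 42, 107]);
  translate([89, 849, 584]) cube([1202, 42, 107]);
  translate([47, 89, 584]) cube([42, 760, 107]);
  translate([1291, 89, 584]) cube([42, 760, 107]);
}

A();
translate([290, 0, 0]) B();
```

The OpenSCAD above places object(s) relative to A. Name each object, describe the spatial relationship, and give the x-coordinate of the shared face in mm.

A is a stool. B is a table. The table is against the stool's +x side, with their −y faces flush. The x-coordinate of the shared face is 290 mm.

The stool's +x face and the table's −x face are both at x = 290 mm.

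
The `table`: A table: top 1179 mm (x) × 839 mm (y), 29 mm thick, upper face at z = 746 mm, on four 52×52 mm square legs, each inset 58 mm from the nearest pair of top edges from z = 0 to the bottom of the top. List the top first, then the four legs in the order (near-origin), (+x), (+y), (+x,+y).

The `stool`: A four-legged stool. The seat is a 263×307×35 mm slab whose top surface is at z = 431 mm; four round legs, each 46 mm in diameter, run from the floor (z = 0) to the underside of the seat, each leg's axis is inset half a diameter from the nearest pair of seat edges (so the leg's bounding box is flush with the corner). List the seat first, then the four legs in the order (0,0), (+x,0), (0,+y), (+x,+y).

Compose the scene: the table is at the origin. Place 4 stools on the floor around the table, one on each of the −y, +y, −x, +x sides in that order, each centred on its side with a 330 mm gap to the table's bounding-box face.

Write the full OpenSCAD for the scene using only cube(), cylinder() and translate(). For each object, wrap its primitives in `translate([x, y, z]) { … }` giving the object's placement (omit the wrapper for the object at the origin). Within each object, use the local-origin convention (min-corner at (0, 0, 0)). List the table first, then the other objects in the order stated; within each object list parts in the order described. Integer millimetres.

translate([0, 0, 717]) cube([1179, 839, 29]);
translate([58, 58, 0]) cube([52, 52, 717]);
translate([1069, 58, 0]) cube([52, 52, 717]);
translate([58, 729, 0]) cube([52, 52, 717]);
translate([1069, 729, 0]) cube([52, 52, 717]);
translate([458, -637, 0]) {
  translate([0, 0, 396]) cube([263, 307, 35]);
  translate([23, 23, 0]) cylinder(h = 396, r = 23);
  translate([240, 23, 0]) cylinder(h = 396, r = 23);
  translate([23, 284, 0]) cylinder(h = 396, r = 23);
  translate([240, 284, 0]) cylinder(h = 396, r = 23);
}
translate([458, 1169, 0]) {
  translate([0, 0, 396]) cube([263, 307, 35]);
  translate([23, 23, 0]) cylinder(h = 396, r = 23);
  translate([240, 23, 0]) cylinder(h = 396, r = 23);
  translate([23, 284, 0]) cylinder(h = 396, r = 23);
  translate([240, 284, 0]) cylinder(h = 396, r = 23);
}
translate([-593, 266, 0]) {
  translate([0, 0, 396]) cube([263, 307, 35]);
  translate([23, 23, 0]) cylinder(h = 396, r = 23);
  translate([240, 23, 0]) cylinder(h = 396, r = 23);
  translate([23, 284, 0]) cylinder(h = 396, r = 23);
  translate([240, 284, 0]) cylinder(h = 396, r = 23);
}
translate([1509, 266, 0]) {
  translate([0, 0, 396]) cube([263, 307, 35]);
  translate([23, 23, 0]) cylinder(h = 396, r = 23);
  translate([240, 23, 0]) cylinder(h = 396, r = 23);
  translate([23, 284, 0]) cylinder(h = 396, r = 23);
  translate([240, 284, 0]) cylinder(h = 396, r = 23);
}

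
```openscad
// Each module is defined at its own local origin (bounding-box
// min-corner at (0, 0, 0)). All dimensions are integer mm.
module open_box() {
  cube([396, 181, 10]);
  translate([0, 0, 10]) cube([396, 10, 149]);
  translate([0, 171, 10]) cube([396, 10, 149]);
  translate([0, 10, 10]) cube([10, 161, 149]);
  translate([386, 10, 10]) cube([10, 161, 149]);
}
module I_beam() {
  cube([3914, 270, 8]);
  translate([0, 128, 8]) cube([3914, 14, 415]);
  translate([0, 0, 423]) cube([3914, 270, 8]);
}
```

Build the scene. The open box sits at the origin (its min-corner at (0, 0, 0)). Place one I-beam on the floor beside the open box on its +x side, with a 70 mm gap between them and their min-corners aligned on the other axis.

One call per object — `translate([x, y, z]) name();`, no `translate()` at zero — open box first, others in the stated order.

open_box();
translate([466, 0, 0]) I_beam();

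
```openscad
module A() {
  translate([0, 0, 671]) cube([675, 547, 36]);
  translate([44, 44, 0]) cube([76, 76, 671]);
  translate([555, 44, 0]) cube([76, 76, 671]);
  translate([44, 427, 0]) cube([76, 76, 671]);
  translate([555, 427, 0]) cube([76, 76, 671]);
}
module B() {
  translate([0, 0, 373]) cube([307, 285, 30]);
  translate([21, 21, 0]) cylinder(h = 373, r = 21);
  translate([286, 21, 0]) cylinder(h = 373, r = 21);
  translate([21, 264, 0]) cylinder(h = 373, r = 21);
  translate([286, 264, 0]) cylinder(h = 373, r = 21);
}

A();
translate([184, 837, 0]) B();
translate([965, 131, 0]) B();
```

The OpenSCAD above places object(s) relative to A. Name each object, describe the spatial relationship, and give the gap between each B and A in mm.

Each stool's nearest face is 290 mm from the table's bounding box.

A is a table. B is a stool. Two stools sit around the table at the +y, +x sides. The gap between each stool and the table is 290 mm.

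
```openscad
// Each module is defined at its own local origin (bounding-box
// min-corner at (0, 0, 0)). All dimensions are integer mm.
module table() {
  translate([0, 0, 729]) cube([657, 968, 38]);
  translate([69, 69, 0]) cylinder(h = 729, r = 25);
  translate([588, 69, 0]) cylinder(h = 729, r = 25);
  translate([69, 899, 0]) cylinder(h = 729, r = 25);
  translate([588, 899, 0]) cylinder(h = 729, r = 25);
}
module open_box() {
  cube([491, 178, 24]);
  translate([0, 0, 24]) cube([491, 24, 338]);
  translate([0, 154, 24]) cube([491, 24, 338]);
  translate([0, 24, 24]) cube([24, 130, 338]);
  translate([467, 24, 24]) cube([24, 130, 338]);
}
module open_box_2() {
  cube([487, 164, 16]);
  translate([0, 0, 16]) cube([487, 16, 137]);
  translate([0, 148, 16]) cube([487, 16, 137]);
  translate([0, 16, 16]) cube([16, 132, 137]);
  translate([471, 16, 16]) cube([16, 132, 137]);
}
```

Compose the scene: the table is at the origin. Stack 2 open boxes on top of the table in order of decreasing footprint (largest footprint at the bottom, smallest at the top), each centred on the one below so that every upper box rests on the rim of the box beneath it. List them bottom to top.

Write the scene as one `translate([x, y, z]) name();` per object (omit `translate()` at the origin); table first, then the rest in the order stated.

table();
translate([83, 395, 767]) open_box();
translate([85, 402, 1129]) open_box_2();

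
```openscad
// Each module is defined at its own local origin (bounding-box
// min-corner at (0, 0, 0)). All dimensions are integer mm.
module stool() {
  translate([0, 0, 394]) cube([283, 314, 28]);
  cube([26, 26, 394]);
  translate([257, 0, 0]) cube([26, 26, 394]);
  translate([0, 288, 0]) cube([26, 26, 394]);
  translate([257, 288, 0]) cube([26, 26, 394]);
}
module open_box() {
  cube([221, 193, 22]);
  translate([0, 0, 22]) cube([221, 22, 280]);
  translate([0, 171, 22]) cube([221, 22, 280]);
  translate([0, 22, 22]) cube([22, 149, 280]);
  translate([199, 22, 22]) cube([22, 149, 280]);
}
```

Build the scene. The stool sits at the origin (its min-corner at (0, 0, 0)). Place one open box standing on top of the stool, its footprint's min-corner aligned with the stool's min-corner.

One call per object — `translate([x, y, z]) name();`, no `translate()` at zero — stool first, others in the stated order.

stool();
translate([0, 0, 422]) open_box();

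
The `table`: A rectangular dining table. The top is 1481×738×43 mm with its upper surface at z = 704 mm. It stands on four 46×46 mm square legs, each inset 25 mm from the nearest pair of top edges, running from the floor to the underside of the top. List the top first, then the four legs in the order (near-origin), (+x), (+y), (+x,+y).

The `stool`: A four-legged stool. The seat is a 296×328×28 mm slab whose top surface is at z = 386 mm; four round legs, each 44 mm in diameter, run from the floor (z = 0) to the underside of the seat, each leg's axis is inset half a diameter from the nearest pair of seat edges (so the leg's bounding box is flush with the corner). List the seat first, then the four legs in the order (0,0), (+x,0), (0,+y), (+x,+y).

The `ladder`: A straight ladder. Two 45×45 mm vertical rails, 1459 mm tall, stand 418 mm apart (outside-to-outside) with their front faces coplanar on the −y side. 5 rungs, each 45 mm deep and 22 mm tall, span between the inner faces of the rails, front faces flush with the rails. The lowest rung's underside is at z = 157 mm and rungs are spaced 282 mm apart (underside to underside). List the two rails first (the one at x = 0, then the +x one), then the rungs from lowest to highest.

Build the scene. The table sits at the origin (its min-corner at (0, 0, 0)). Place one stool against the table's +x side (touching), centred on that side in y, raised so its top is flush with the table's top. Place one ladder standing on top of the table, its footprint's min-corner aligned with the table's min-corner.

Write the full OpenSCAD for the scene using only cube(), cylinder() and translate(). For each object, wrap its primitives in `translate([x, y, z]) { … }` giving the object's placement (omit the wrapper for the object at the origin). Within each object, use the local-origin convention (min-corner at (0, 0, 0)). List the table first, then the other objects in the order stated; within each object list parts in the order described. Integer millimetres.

translate([0, 0, 661]) cube([1481, 738, 43]);
translate([25, 25, 0]) cube([46, 46, 661]);
translate([1410, 25, 0]) cube([46, 46, 661]);
translate([25, 667, 0]) cube([46, 46, 661]);
translate([1410, 667, 0]) cube([46, 46, 661]);
translate([1481, 205, 318]) {
  translate([0, 0, 358]) cube([296, 328, 28]);
  translate([22, 22, 0]) cylinder(h = 358, r = 22);
  translate([274, 22, 0]) cylinder(h = 358, r = 22);
  translate([22, 306, 0]) cylinder(h = 358, r = 22);
  translate([274, 306, 0]) cylinder(h = 358, r = 22);
}
translate([0, 0, 704]) {
  cube([45, 45, 1459]);
  translate([373, 0, 0]) cube([45, 45, 1459]);
  translate([45, 0, 157]) cube([328, 45, 22]);
  translate([45, 0, 439]) cube([328, 45, 22]);
  translate([45, 0, 721]) cube([328, 45, 22]);
  translate([45, 0, 1003]) cube([328, 45, 22]);
  translate([45, 0, 1285]) cube([328, 45, 22]);
}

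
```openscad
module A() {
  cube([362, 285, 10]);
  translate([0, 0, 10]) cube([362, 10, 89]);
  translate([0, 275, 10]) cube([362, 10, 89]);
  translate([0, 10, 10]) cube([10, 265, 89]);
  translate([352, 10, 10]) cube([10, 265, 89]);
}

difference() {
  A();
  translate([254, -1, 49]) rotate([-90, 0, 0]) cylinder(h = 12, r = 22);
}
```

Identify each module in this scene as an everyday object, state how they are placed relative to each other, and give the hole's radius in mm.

A is an open box. The open box has a circular hole through its front wall. The hole's radius is 22 mm.

The subtracted cylinder has r = 22 mm.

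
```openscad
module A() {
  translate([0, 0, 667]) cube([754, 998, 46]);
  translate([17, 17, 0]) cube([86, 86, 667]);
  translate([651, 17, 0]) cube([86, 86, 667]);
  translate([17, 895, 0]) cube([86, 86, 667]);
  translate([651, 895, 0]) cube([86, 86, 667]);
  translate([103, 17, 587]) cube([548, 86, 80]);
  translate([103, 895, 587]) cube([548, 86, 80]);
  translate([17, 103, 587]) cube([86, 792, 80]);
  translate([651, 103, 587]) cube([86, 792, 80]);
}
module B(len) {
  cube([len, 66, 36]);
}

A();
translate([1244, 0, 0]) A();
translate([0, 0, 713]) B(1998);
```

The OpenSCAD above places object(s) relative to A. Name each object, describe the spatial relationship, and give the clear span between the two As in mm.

Second table starts at x = 1244; first ends at x = 754; clear span = 1244 − 754 = 490 mm.

A is a table. B is a beam. A beam spans the tops of two tables. The clear span between the two tables is 490 mm.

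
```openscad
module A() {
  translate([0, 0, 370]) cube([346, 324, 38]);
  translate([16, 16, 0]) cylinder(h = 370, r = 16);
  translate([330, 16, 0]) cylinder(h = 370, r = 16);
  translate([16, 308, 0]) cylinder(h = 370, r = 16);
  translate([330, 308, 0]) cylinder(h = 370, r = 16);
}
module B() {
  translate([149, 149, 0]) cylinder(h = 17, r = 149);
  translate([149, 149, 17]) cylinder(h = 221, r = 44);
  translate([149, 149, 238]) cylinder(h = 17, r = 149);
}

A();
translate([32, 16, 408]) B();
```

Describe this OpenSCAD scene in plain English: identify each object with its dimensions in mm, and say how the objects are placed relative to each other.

A is a four-legged stool. The seat is 346×324 mm, 38 mm thick, top at z = 408 mm. It stands on four round legs, each 32 mm in diameter, from z = 0 to the seat underside, each leg's axis is inset half a diameter from the nearest pair of seat edges (so the leg's bounding box is flush with the corner).

B is a spool: two coaxial disc flanges of radius 149 mm and thickness 17 mm, joined by a core cylinder of radius 44 mm and height 221 mm. The lower flange rests on z = 0 and the three cylinders share a vertical axis.

The spool is on top of the stool.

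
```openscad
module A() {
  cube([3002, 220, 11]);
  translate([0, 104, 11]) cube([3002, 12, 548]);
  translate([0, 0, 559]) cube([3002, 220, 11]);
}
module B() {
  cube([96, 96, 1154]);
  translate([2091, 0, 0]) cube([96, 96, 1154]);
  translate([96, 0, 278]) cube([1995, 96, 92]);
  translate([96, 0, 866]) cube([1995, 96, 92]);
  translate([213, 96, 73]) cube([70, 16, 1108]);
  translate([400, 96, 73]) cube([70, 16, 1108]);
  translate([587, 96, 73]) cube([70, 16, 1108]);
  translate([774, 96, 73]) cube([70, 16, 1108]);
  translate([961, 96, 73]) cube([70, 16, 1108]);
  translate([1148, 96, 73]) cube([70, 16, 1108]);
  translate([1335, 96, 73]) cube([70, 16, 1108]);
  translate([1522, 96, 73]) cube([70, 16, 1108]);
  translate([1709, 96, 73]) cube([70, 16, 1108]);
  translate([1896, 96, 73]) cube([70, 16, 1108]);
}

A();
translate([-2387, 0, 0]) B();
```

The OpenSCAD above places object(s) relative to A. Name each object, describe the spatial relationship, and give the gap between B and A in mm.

A is an I-beam. B is a fence section. The fence section is on the floor beside the I-beam on its −x side. The gap between the fence section and the I-beam is 200 mm.

The fence section's nearest face is 200 mm from the I-beam's −x face.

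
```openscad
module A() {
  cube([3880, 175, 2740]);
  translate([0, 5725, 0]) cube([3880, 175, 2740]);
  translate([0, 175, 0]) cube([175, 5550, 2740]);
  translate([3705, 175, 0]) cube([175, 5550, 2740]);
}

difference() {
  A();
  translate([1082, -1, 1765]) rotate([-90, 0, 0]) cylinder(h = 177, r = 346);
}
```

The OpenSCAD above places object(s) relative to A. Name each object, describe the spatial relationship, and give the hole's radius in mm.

The subtracted cylinder has r = 346 mm.

A is a house frame. The house frame has a circular hole through its front wall. The hole's radius is 346 mm.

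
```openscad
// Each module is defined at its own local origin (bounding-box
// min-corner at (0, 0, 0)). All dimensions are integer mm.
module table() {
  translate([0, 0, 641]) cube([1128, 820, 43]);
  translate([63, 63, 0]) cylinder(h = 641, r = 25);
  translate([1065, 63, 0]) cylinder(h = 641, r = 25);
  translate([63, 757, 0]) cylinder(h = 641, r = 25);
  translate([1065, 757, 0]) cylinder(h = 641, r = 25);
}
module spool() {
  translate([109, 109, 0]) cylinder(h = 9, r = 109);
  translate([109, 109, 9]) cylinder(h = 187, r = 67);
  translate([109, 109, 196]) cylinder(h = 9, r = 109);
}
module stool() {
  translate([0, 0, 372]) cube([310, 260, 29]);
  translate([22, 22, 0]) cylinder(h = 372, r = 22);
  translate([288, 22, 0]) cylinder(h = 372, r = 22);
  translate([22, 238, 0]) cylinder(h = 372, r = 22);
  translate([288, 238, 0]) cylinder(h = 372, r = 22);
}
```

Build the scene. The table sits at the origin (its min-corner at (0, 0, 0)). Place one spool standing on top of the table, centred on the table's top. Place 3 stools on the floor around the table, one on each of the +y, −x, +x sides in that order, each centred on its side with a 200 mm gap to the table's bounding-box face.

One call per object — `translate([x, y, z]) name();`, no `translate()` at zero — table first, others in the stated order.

table();
translate([455, 301, 684]) spool();
translate([409, 1020, 0]) stool();
translate([-510, 280, 0]) stool();
translate([1328, 280, 0]) stool();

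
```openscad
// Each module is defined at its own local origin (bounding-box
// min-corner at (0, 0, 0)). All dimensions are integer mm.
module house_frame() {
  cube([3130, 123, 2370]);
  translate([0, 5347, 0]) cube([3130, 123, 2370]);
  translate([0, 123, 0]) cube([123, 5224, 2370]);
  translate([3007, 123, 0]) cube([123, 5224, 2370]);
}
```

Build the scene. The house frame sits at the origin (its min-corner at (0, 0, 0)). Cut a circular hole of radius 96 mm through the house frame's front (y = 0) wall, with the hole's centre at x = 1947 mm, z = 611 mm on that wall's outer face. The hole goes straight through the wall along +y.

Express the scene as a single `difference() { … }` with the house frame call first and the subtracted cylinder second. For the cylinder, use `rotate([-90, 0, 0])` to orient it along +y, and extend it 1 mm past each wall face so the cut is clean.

difference() {
  house_frame();
  translate([1947, -1, 611]) rotate([-90, 0, 0]) cylinder(h = 125, r = 96);
}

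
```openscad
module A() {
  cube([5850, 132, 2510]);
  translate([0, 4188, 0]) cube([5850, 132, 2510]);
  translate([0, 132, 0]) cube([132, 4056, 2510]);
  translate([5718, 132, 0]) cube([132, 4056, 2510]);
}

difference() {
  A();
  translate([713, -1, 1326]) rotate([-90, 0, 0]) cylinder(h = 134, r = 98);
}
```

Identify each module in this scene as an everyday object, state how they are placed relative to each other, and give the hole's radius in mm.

The subtracted cylinder has r = 98 mm.

A is a house frame. The house frame has a circular hole through its front wall. The hole's radius is 98 mm.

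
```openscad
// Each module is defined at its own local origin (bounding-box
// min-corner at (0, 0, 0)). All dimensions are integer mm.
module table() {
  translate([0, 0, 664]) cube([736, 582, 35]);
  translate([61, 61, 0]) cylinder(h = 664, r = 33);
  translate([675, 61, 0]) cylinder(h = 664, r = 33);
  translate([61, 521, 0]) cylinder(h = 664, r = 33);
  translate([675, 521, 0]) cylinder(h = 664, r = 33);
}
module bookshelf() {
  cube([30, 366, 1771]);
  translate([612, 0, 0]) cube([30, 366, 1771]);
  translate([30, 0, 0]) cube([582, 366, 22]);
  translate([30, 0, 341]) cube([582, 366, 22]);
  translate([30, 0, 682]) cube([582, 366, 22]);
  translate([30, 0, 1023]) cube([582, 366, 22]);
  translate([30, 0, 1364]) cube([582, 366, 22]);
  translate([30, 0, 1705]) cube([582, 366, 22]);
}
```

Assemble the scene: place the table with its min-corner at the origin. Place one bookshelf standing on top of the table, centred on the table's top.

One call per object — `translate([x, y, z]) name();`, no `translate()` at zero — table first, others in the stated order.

table();
translate([47, 108, 699]) bookshelf();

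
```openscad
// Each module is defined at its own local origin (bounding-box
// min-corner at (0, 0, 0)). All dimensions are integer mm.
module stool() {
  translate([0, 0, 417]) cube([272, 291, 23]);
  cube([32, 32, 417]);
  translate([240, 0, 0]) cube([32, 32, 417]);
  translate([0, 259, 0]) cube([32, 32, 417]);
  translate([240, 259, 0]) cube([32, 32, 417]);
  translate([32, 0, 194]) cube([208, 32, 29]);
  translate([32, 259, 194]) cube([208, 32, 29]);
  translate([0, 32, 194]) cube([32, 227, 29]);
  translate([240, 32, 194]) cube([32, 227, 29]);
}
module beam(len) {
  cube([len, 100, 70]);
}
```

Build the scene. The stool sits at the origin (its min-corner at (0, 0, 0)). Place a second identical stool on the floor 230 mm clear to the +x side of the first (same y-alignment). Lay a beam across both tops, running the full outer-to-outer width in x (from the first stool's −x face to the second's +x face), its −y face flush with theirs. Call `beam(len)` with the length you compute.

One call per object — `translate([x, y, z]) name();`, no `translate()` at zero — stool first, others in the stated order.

stool();
translate([502, 0, 0]) stool();
translate([0, 0, 440]) beam(774);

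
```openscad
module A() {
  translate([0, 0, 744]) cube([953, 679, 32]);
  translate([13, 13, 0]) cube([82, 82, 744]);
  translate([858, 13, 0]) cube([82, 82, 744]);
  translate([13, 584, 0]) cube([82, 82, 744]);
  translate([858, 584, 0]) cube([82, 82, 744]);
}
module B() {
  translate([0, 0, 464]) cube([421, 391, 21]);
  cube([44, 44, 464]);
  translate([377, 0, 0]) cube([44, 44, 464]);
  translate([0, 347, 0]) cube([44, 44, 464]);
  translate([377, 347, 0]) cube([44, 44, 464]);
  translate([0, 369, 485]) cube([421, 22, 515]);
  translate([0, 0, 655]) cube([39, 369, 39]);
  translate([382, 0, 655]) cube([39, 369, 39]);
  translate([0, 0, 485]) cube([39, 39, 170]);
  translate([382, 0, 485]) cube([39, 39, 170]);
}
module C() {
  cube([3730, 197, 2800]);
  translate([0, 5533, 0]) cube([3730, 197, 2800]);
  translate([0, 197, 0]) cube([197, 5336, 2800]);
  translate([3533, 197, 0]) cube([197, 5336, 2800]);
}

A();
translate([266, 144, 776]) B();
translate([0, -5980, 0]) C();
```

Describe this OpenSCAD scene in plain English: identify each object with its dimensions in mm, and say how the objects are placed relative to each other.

A is a rectangular dining table. The top is 953×679×32 mm with its upper surface at z = 776 mm. It stands on four 82×82 mm square legs, each inset 13 mm from the nearest pair of top edges, running from the floor to the underside of the top.

B is a chair: 421×391 mm seat, 21 mm thick, top at z = 485 mm, on four 44 mm square corner legs flush with the seat edges. A 22 mm thick backrest slab spans the full seat width, extending 515 mm above the seat top, its back face flush with the seat's +y edge. Two armrests of 39×39 mm section run along each side from the seat's front edge to the front of the backrest, top faces 209 mm above the seat top and outer faces flush with the seat's x-edges; a 39×39 mm post under the front of each armrest stands on the seat at the front corner.

C is the wall frame of a small rectangular building: four walls, each 2800 mm tall and 197 mm thick, enclosing a footprint 3730 mm (x) by 5730 mm (y) outside-to-outside, with no floor or roof. The front and back walls (the −y and +y sides) span the full width; the two side walls fit between them.

The chair is on top of the table, centred. The house frame is on the floor beside the table on its −y side.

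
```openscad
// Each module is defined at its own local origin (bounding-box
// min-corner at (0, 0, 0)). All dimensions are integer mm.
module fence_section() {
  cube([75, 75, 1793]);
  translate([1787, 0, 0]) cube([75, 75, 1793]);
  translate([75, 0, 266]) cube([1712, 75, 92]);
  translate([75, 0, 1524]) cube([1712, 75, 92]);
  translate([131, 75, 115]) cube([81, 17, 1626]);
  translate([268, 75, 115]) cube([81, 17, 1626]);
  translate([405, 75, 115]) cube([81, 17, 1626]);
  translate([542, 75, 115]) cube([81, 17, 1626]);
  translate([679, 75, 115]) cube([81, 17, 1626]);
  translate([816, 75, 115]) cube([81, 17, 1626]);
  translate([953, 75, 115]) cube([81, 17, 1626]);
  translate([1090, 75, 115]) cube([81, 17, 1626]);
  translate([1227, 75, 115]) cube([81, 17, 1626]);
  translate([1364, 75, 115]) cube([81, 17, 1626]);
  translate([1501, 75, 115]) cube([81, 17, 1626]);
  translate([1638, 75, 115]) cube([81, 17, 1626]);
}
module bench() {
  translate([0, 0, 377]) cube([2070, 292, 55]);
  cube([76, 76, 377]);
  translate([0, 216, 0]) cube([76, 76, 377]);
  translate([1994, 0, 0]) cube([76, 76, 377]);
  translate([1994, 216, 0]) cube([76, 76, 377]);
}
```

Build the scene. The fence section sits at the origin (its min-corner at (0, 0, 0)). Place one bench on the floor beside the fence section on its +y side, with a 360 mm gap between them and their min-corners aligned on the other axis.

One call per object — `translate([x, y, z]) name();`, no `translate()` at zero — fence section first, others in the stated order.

fence_section();
translate([0, 452, 0]) bench();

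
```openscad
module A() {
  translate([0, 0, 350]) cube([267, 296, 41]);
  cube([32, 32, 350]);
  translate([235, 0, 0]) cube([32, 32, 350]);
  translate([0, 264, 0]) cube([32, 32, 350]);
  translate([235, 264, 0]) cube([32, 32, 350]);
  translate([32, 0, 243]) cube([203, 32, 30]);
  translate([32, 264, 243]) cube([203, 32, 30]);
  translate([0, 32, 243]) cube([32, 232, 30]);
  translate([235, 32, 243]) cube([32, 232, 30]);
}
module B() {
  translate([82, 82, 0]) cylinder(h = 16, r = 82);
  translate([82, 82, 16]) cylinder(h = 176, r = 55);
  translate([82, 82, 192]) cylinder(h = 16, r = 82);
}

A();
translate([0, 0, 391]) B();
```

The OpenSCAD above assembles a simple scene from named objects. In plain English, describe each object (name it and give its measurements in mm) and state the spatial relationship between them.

A is a four-legged stool. The seat is a 267×296×41 mm slab whose top surface is at z = 391 mm; four square legs, each 32×32 mm in cross-section, run from the floor (z = 0) to the underside of the seat, each flush with a corner of the seat. Four stretchers, 32 mm wide and 30 mm tall, connect adjacent legs with their undersides at z = 243 mm, each running between the inner faces of the legs it joins and aligned with the legs' outer faces on the other axis.

B is a spool: two coaxial disc flanges of radius 82 mm and thickness 16 mm, joined by a core cylinder of radius 55 mm and height 176 mm. The lower flange rests on z = 0 and the three cylinders share a vertical axis.

The spool is on top of the stool.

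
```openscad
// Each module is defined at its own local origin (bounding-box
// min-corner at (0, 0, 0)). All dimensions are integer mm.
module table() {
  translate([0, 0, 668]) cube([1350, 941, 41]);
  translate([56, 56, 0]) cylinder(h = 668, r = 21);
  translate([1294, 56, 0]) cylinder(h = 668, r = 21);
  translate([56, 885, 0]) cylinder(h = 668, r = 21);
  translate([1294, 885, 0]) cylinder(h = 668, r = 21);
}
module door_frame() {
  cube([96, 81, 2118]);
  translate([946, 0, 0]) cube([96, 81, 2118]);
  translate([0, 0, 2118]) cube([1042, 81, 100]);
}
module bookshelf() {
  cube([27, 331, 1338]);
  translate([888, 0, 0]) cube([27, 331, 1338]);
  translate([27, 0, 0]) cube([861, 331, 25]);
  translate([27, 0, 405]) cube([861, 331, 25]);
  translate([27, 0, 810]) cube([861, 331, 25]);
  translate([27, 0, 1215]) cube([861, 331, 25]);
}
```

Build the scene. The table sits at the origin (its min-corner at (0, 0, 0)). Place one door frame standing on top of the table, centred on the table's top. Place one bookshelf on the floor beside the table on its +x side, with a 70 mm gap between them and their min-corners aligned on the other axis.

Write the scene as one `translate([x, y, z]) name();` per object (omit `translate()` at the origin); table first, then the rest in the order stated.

table();
translate([154, 430, 709]) door_frame();
translate([1420, 0, 0]) bookshelf();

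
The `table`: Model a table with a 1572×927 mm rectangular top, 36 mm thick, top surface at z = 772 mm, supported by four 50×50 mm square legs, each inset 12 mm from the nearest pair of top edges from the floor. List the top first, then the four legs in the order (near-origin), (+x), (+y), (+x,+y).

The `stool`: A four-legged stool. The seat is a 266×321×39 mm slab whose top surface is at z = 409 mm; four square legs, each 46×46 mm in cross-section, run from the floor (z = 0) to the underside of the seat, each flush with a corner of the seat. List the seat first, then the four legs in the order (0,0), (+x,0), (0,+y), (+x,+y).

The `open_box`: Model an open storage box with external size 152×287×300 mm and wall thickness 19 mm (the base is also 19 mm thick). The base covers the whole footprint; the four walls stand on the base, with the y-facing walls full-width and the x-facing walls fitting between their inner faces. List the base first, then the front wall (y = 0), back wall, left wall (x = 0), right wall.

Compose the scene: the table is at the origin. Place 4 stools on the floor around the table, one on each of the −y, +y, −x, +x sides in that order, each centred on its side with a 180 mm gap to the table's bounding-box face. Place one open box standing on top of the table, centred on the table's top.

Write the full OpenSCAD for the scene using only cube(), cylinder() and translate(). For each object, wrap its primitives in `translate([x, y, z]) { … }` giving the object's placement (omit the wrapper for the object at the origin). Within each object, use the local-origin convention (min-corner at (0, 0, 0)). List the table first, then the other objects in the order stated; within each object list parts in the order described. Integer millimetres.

translate([0, 0, 736]) cube([1572, 927, 36]);
translate([12, 12, 0]) cube([50, 50, 736]);
translate([1510, 12, 0]) cube([50, 50, 736]);
translate([12, 865, 0]) cube([50, 50, 736]);
translate([1510, 865, 0]) cube([50, 50, 736]);
translate([653, -501, 0]) {
  translate([0, 0, 370]) cube([266, 321, 39]);
  cube([46, 46, 370]);
  translate([220, 0, 0]) cube([46, 46, 370]);
  translate([0, 275, 0]) cube([46, 46, 370]);
  translate([220, 275, 0]) cube([46, 46, 370]);
}
translate([653, 1107, 0]) {
  translate([0, 0, 370]) cube([266, 321, 39]);
  cube([46, 46, 370]);
  translate([220, 0, 0]) cube([46, 46, 370]);
  translate([0, 275, 0]) cube([46, 46, 370]);
  translate([220, 275, 0]) cube([46, 46, 370]);
}
translate([-446, 303, 0]) {
  translate([0, 0, 370]) cube([266, 321, 39]);
  cube([46, 46, 370]);
  translate([220, 0, 0]) cube([46, 46, 370]);
  translate([0, 275, 0]) cube([46, 46, 370]);
  translate([220, 275, 0]) cube([46, 46, 370]);
}
translate([1752, 303, 0]) {
  translate([0, 0, 370]) cube([266, 321, 39]);
  cube([46, 46, 370]);
  translate([220, 0, 0]) cube([46, 46, 370]);
  translate([0, 275, 0]) cube([46, 46, 370]);
  translate([220, 275, 0]) cube([46, 46, 370]);
}
translate([710, 320, 772]) {
  cube([152, 287, 19]);
  translate([0, 0, 19]) cube([152, 19, 281]);
  translate([0, 268, 19]) cube([152, 19, 281]);
  translate([0, 19, 19]) cube([19, 249, 281]);
  translate([133, 19, 19]) cube([19, 249, 281]);
}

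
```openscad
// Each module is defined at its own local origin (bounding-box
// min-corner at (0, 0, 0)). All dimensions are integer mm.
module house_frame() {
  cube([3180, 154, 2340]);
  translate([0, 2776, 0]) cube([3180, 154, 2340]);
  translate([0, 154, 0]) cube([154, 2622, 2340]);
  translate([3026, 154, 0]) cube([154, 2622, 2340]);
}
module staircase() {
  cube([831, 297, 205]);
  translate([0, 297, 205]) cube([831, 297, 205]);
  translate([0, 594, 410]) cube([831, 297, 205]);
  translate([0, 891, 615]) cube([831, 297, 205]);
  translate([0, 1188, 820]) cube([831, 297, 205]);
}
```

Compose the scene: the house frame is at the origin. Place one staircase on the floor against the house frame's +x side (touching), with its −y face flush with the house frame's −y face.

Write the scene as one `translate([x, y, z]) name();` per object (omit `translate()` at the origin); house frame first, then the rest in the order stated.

house_frame();
translate([3180, 0, 0]) staircase();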